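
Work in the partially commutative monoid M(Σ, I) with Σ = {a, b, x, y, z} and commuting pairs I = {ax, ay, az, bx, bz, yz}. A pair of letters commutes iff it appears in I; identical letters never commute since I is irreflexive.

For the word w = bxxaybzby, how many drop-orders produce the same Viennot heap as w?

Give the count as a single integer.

53

#0=b has no predecessor
#1=x has no predecessor
#2=x depends on [1:x]
#3=a depends on [0:b]
#4=y depends on [0:b, 2:x]
#5=b depends on [3:a, 4:y]
#6=z depends on [2:x]
#7=b depends on [5:b]
#8=y depends on [7:b]
sources: [0:b, 1:x]
N(rest) = Σ N(rest − s) over sources s of rest; N(one piece) = 1:
  size 1 → [6]=1  [8]=1
  size 2 → [6,8]=2  [7,8]=1
  size 3 → [5,7,8]=1  [6,7,8]=3
  size 4 → [3,5,7,8]=1  [4,5,7,8]=1  [5,6,7,8]=4
  size 5 → [3,4,5,7,8]=2  [3,5,6,7,8]=5  [4,5,6,7,8]=5
  size 6 → [0,3,4,5,7,8]=2  [2,4,5,6,7,8]=5  [3,4,5,6,7,8]=12
  size 7 → [0,3,4,5,6,7,8]=14  [1,2,4,5,6,7,8]=5  [2,3,4,5,6,7,8]=17
  first=0(b) contributes 22
  first=1(x) contributes 31
|[w]| = 53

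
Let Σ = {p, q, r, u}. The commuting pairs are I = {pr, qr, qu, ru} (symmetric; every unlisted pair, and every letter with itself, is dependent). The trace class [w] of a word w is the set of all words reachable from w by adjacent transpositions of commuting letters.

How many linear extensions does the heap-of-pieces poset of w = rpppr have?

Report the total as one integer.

10

piece 0:r — minimal
piece 1:p — minimal
piece 2:p rests on {1:p}
piece 3:p rests on {2:p}
piece 4:r rests on {0:r}
minimal pieces: {0:r, 1:p}
ways to finish when only these pieces remain (= sum over removing one remaining piece with nothing left below it):
  1 left: {3}→1  {4}→1
  2 left: {0,4}→1  {2,3}→1  {3,4}→2
  3 left: {0,3,4}→3  {1,2,3}→1  {2,3,4}→3
  placing 0:r first → 4 extensions
  placing 1:p first → 6 extensions
total linear extensions = 10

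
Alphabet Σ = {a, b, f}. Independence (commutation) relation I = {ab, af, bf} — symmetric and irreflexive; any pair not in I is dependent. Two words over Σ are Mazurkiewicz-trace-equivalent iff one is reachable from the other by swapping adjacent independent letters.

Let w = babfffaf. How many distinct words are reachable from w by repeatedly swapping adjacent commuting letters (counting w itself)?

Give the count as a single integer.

420

0(b) covers ∅
1(a) covers ∅
2(b) covers 0:b
3(f) covers ∅
4(f) covers 3:f
5(f) covers 4:f
6(a) covers 1:a
7(f) covers 5:f
floor of heap: 0:b, 1:a, 3:f
completions by unplaced set U, small U first (add the entries for U minus each lowest piece of U):
  |U|=1: {2}:1  {6}:1  {7}:1
  |U|=2: {0,2}:1  {1,6}:1  {2,6}:2  {2,7}:2  {5,7}:1  {6,7}:2
  |U|=3: {0,2,6}:3  {0,2,7}:3  {1,2,6}:3  {1,6,7}:3  {2,5,7}:3  {2,6,7}:6  {4,5,7}:1  {5,6,7}:3
  |U|=4: {0,1,2,6}:6  {0,2,5,7}:6  {0,2,6,7}:12  {1,2,6,7}:12  {1,5,6,7}:6  {2,4,5,7}:4  {2,5,6,7}:12  {3,4,5,7}:1  {4,5,6,7}:4
  |U|=5: {0,1,2,6,7}:30  {0,2,4,5,7}:10  {0,2,5,6,7}:30  {1,2,5,6,7}:30  {1,4,5,6,7}:10  {2,3,4,5,7}:5  {2,4,5,6,7}:20  {3,4,5,6,7}:5
  |U|=6: {0,1,2,5,6,7}:90  {0,2,3,4,5,7}:15  {0,2,4,5,6,7}:60  {1,2,4,5,6,7}:60  {1,3,4,5,6,7}:15  {2,3,4,5,6,7}:30
  start at 0(b): 105
  start at 1(a): 105
  start at 3(f): 210
sum over floor = 420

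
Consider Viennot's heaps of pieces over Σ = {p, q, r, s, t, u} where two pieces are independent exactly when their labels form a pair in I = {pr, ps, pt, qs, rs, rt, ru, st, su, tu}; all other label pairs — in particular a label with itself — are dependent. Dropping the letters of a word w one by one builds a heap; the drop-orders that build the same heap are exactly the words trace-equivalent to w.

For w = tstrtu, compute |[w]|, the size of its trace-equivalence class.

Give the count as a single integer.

120

#0=t has no predecessor
#1=s has no predecessor
#2=t depends on [0:t]
#3=r has no predecessor
#4=t depends on [2:t]
#5=u has no predecessor
sources: [0:t, 1:s, 3:r, 5:u]
N(rest) = Σ N(rest − s) over sources s of rest; N(one piece) = 1:
  size 1 → [1]=1  [3]=1  [4]=1  [5]=1
  size 2 → [1,3]=2  [1,4]=2  [1,5]=2  [2,4]=1  [3,4]=2  [3,5]=2  [4,5]=2
  size 3 → [0,2,4]=1  [1,2,4]=3  [1,3,4]=6  [1,3,5]=6  [1,4,5]=6  [2,3,4]=3  [2,4,5]=3  [3,4,5]=6
  size 4 → [0,1,2,4]=4  [0,2,3,4]=4  [0,2,4,5]=4  [1,2,3,4]=12  [1,2,4,5]=12  [1,3,4,5]=24  [2,3,4,5]=12
  first=0(t) contributes 60
  first=1(s) contributes 20
  first=3(r) contributes 20
  first=5(u) contributes 20
|[w]| = 120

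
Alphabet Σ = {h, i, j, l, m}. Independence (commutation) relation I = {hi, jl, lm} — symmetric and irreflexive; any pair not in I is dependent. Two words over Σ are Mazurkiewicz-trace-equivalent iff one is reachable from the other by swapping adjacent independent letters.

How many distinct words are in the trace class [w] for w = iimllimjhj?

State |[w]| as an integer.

3

drop 0:i onto floor
drop 1:i onto {0:i}
drop 2:m onto {1:i}
drop 3:l onto {1:i}
drop 4:l onto {3:l}
drop 5:i onto {2:m, 4:l}
drop 6:m onto {5:i}
drop 7:j onto {6:m}
drop 8:h onto {7:j}
drop 9:j onto {8:h}
ground layer = {0:i}
drop-orders for the pieces not yet dropped (sum over which currently-grounded one goes next):
  1 to go: {9} 1
  2 to go: {8,9} 1
  3 to go: {7,8,9} 1
  4 to go: {6,7,8,9} 1
  5 to go: {5,6,7,8,9} 1
  6 to go: {2,5,6,7,8,9} 1  {4,5,6,7,8,9} 1
  7 to go: {2,4,5,6,7,8,9} 2  {3,4,5,6,7,8,9} 1
  8 to go: {2,3,4,5,6,7,8,9} 3
  if 0:i drops first: 3 orders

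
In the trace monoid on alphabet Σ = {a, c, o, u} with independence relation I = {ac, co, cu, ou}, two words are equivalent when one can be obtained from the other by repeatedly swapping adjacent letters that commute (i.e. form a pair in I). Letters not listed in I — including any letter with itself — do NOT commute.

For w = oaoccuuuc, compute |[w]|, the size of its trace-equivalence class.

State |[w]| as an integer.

drop 0:o onto floor
drop 1:a onto {0:o}
drop 2:o onto {1:a}
drop 3:c onto floor
drop 4:c onto {3:c}
drop 5:u onto {1:a}
drop 6:u onto {5:u}
drop 7:u onto {6:u}
drop 8:c onto {4:c}
ground layer = {0:o, 3:c}
drop-orders for the pieces not yet dropped (sum over which currently-grounded one goes next):
  1 to go: {2} 1  {7} 1  {8} 1
  2 to go: {2,7} 2  {2,8} 2  {4,8} 1  {6,7} 1  {7,8} 2
  3 to go: {2,4,8} 3  {2,6,7} 3  {2,7,8} 6  {3,4,8} 1  {4,7,8} 3  {5,6,7} 1  {6,7,8} 3
  4 to go: {2,3,4,8} 4  {2,4,7,8} 12  {2,5,6,7} 4  {2,6,7,8} 12  {3,4,7,8} 4  {4,6,7,8} 6  {5,6,7,8} 4
  5 to go: {1,2,5,6,7} 4  {2,3,4,7,8} 20  {2,4,6,7,8} 30  {2,5,6,7,8} 20  {3,4,6,7,8} 10  {4,5,6,7,8} 10
  6 to go: {0,1,2,5,6,7} 4  {1,2,5,6,7,8} 24  {2,3,4,6,7,8} 60  {2,4,5,6,7,8} 60  {3,4,5,6,7,8} 20
  7 to go: {0,1,2,5,6,7,8} 28  {1,2,4,5,6,7,8} 84  {2,3,4,5,6,7,8} 140
  if 0:o drops first: 224 orders
  if 3:c drops first: 112 orders
heap linearizations: 336

336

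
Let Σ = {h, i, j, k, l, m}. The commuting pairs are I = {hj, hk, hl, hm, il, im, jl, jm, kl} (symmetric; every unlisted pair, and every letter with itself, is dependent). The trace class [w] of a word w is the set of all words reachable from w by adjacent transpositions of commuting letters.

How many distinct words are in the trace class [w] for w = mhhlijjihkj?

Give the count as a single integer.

150

0(m) covers ∅
1(h) covers ∅
2(h) covers 1:h
3(l) covers 0:m
4(i) covers 2:h
5(j) covers 4:i
6(j) covers 5:j
7(i) covers 6:j
8(h) covers 7:i
9(k) covers 0:m, 7:i
10(j) covers 9:k
floor of heap: 0:m, 1:h
completions by unplaced set U, small U first (add the entries for U minus each lowest piece of U):
  |U|=1: {3}:1  {8}:1  {10}:1
  |U|=2: {3,8}:2  {3,10}:2  {8,10}:2  {9,10}:1
  |U|=3: {3,8,10}:6  {3,9,10}:3  {8,9,10}:3
  |U|=4: {0,3,9,10}:3  {3,8,9,10}:12  {7,8,9,10}:3
  |U|=5: {0,3,8,9,10}:15  {3,7,8,9,10}:15  {6,7,8,9,10}:3
  |U|=6: {0,3,7,8,9,10}:30  {3,6,7,8,9,10}:18  {5,6,7,8,9,10}:3
  |U|=7: {0,3,6,7,8,9,10}:48  {3,5,6,7,8,9,10}:21  {4,5,6,7,8,9,10}:3
  |U|=8: {0,3,5,6,7,8,9,10}:69  {2,4,5,6,7,8,9,10}:3  {3,4,5,6,7,8,9,10}:24
  |U|=9: {0,3,4,5,6,7,8,9,10}:93  {1,2,4,5,6,7,8,9,10}:3  {2,3,4,5,6,7,8,9,10}:27
  start at 0(m): 30
  start at 1(h): 120
sum over floor = 150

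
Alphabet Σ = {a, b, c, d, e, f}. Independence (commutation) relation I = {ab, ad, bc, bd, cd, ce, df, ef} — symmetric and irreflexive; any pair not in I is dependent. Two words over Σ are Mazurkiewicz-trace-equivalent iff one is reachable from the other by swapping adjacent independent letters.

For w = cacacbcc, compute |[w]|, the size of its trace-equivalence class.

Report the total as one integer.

piece 0:c — minimal
piece 1:a rests on {0:c}
piece 2:c rests on {1:a}
piece 3:a rests on {2:c}
piece 4:c rests on {3:a}
piece 5:b — minimal
piece 6:c rests on {4:c}
piece 7:c rests on {6:c}
minimal pieces: {0:c, 5:b}
ways to finish when only these pieces remain (= sum over removing one remaining piece with nothing left below it):
  1 left: {5}→1  {7}→1
  2 left: {5,7}→2  {6,7}→1
  3 left: {4,6,7}→1  {5,6,7}→3
  4 left: {3,4,6,7}→1  {4,5,6,7}→4
  5 left: {2,3,4,6,7}→1  {3,4,5,6,7}→5
  6 left: {1,2,3,4,6,7}→1  {2,3,4,5,6,7}→6
  placing 0:c first → 7 extensions
  placing 5:b first → 1 extensions
total linear extensions = 8

8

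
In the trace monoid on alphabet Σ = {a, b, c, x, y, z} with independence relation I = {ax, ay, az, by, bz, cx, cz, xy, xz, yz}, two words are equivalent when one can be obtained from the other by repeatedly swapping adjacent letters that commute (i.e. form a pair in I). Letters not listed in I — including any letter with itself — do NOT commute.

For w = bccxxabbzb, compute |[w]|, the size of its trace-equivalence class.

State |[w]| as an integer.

100

drop 0:b onto floor
drop 1:c onto {0:b}
drop 2:c onto {1:c}
drop 3:x onto {0:b}
drop 4:x onto {3:x}
drop 5:a onto {2:c}
drop 6:b onto {4:x, 5:a}
drop 7:b onto {6:b}
drop 8:z onto floor
drop 9:b onto {7:b}
ground layer = {0:b, 8:z}
drop-orders for the pieces not yet dropped (sum over which currently-grounded one goes next):
  1 to go: {8} 1  {9} 1
  2 to go: {7,9} 1  {8,9} 2
  3 to go: {6,7,9} 1  {7,8,9} 3
  4 to go: {4,6,7,9} 1  {5,6,7,9} 1  {6,7,8,9} 4
  5 to go: {2,5,6,7,9} 1  {3,4,6,7,9} 1  {4,5,6,7,9} 2  {4,6,7,8,9} 5  {5,6,7,8,9} 5
  6 to go: {1,2,5,6,7,9} 1  {2,4,5,6,7,9} 3  {2,5,6,7,8,9} 6  {3,4,5,6,7,9} 3  {3,4,6,7,8,9} 6  {4,5,6,7,8,9} 12
  7 to go: {1,2,4,5,6,7,9} 4  {1,2,5,6,7,8,9} 7  {2,3,4,5,6,7,9} 6  {2,4,5,6,7,8,9} 21  {3,4,5,6,7,8,9} 21
  8 to go: {1,2,3,4,5,6,7,9} 10  {1,2,4,5,6,7,8,9} 32  {2,3,4,5,6,7,8,9} 48
  if 0:b drops first: 90 orders
  if 8:z drops first: 10 orders
heap linearizations: 100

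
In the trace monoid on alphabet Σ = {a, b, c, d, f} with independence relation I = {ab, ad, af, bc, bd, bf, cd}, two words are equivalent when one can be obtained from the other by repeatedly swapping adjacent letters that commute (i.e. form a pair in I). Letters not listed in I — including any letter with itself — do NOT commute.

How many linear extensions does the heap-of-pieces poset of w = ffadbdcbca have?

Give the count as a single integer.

0(f) covers ∅
1(f) covers 0:f
2(a) covers ∅
3(d) covers 1:f
4(b) covers ∅
5(d) covers 3:d
6(c) covers 1:f, 2:a
7(b) covers 4:b
8(c) covers 6:c
9(a) covers 8:c
floor of heap: 0:f, 2:a, 4:b
completions by unplaced set U, small U first (add the entries for U minus each lowest piece of U):
  |U|=1: {5}:1  {7}:1  {9}:1
  |U|=2: {3,5}:1  {4,7}:1  {5,7}:2  {5,9}:2  {7,9}:2  {8,9}:1
  |U|=3: {3,5,7}:3  {3,5,9}:3  {4,5,7}:3  {4,7,9}:3  {5,7,9}:6  {5,8,9}:3  {6,8,9}:1  {7,8,9}:3
  |U|=4: {2,6,8,9}:1  {3,4,5,7}:6  {3,5,7,9}:12  {3,5,8,9}:6  {4,5,7,9}:12  {4,7,8,9}:6  {5,6,8,9}:4  {5,7,8,9}:12  {6,7,8,9}:4
  |U|=5: {2,5,6,8,9}:5  {2,6,7,8,9}:5  {3,4,5,7,9}:30  {3,5,6,8,9}:10  {3,5,7,8,9}:30  {4,5,7,8,9}:30  {4,6,7,8,9}:10  {5,6,7,8,9}:20
  |U|=6: {1,3,5,6,8,9}:10  {2,3,5,6,8,9}:15  {2,4,6,7,8,9}:15  {2,5,6,7,8,9}:30  {3,4,5,7,8,9}:90  {3,5,6,7,8,9}:60  {4,5,6,7,8,9}:60
  |U|=7: {0,1,3,5,6,8,9}:10  {1,2,3,5,6,8,9}:25  {1,3,5,6,7,8,9}:70  {2,3,5,6,7,8,9}:105  {2,4,5,6,7,8,9}:105  {3,4,5,6,7,8,9}:210
  |U|=8: {0,1,2,3,5,6,8,9}:35  {0,1,3,5,6,7,8,9}:80  {1,2,3,5,6,7,8,9}:200  {1,3,4,5,6,7,8,9}:280  {2,3,4,5,6,7,8,9}:420
  start at 0(f): 900
  start at 2(a): 360
  start at 4(b): 315
sum over floor = 1575

1575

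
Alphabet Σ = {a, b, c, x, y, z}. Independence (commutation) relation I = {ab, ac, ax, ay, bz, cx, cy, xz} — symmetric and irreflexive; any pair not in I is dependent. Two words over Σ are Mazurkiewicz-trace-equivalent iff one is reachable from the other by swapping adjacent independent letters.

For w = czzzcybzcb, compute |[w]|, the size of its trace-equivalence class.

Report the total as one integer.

#0=c has no predecessor
#1=z depends on [0:c]
#2=z depends on [1:z]
#3=z depends on [2:z]
#4=c depends on [3:z]
#5=y depends on [3:z]
#6=b depends on [4:c, 5:y]
#7=z depends on [4:c, 5:y]
#8=c depends on [6:b, 7:z]
#9=b depends on [8:c]
sources: [0:c]
N(rest) = Σ N(rest − s) over sources s of rest; N(one piece) = 1:
  size 1 → [9]=1
  size 2 → [8,9]=1
  size 3 → [6,8,9]=1  [7,8,9]=1
  size 4 → [6,7,8,9]=2
  size 5 → [4,6,7,8,9]=2  [5,6,7,8,9]=2
  size 6 → [4,5,6,7,8,9]=4
  size 7 → [3,4,5,6,7,8,9]=4
  size 8 → [2,3,4,5,6,7,8,9]=4
  first=0(c) contributes 4

4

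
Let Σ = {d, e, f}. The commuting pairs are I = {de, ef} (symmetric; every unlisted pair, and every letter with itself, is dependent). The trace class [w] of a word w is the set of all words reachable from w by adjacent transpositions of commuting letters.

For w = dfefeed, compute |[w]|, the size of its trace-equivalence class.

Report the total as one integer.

35

piece 0:d — minimal
piece 1:f rests on {0:d}
piece 2:e — minimal
piece 3:f rests on {1:f}
piece 4:e rests on {2:e}
piece 5:e rests on {4:e}
piece 6:d rests on {3:f}
minimal pieces: {0:d, 2:e}
ways to finish when only these pieces remain (= sum over removing one remaining piece with nothing left below it):
  1 left: {5}→1  {6}→1
  2 left: {3,6}→1  {4,5}→1  {5,6}→2
  3 left: {1,3,6}→1  {2,4,5}→1  {3,5,6}→3  {4,5,6}→3
  4 left: {0,1,3,6}→1  {1,3,5,6}→4  {2,4,5,6}→4  {3,4,5,6}→6
  5 left: {0,1,3,5,6}→5  {1,3,4,5,6}→10  {2,3,4,5,6}→10
  placing 0:d first → 20 extensions
  placing 2:e first → 15 extensions
total linear extensions = 35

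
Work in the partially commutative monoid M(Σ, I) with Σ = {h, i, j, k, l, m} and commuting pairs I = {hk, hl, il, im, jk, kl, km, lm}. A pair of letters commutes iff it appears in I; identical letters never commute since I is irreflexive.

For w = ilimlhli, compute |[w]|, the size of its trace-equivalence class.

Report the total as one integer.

168

#0=i has no predecessor
#1=l has no predecessor
#2=i depends on [0:i]
#3=m has no predecessor
#4=l depends on [1:l]
#5=h depends on [2:i, 3:m]
#6=l depends on [4:l]
#7=i depends on [5:h]
sources: [0:i, 1:l, 3:m]
N(rest) = Σ N(rest − s) over sources s of rest; N(one piece) = 1:
  size 1 → [6]=1  [7]=1
  size 2 → [4,6]=1  [5,7]=1  [6,7]=2
  size 3 → [1,4,6]=1  [2,5,7]=1  [3,5,7]=1  [4,6,7]=3  [5,6,7]=3
  size 4 → [0,2,5,7]=1  [1,4,6,7]=4  [2,3,5,7]=2  [2,5,6,7]=4  [3,5,6,7]=4  [4,5,6,7]=6
  size 5 → [0,2,3,5,7]=3  [0,2,5,6,7]=5  [1,4,5,6,7]=10  [2,3,5,6,7]=10  [2,4,5,6,7]=10  [3,4,5,6,7]=10
  size 6 → [0,2,3,5,6,7]=18  [0,2,4,5,6,7]=15  [1,2,4,5,6,7]=20  [1,3,4,5,6,7]=20  [2,3,4,5,6,7]=30
  first=0(i) contributes 70
  first=1(l) contributes 63
  first=3(m) contributes 35
|[w]| = 168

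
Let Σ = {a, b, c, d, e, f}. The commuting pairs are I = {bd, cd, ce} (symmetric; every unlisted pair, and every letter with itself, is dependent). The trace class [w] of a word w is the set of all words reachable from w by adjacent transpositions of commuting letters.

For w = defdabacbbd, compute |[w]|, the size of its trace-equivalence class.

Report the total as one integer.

#0=d has no predecessor
#1=e depends on [0:d]
#2=f depends on [1:e]
#3=d depends on [2:f]
#4=a depends on [3:d]
#5=b depends on [4:a]
#6=a depends on [5:b]
#7=c depends on [6:a]
#8=b depends on [7:c]
#9=b depends on [8:b]
#10=d depends on [6:a]
sources: [0:d]
N(rest) = Σ N(rest − s) over sources s of rest; N(one piece) = 1:
  size 1 → [9]=1  [10]=1
  size 2 → [8,9]=1  [9,10]=2
  size 3 → [7,8,9]=1  [8,9,10]=3
  size 4 → [7,8,9,10]=4
  size 5 → [6,7,8,9,10]=4
  size 6 → [5,6,7,8,9,10]=4
  size 7 → [4,5,6,7,8,9,10]=4
  size 8 → [3,4,5,6,7,8,9,10]=4
  size 9 → [2,3,4,5,6,7,8,9,10]=4
  first=0(d) contributes 4

4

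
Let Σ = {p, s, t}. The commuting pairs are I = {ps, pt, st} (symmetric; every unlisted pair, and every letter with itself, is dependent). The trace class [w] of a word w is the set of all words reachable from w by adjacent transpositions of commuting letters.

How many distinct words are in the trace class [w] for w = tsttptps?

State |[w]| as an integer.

#0=t has no predecessor
#1=s has no predecessor
#2=t depends on [0:t]
#3=t depends on [2:t]
#4=p has no predecessor
#5=t depends on [3:t]
#6=p depends on [4:p]
#7=s depends on [1:s]
sources: [0:t, 1:s, 4:p]
N(rest) = Σ N(rest − s) over sources s of rest; N(one piece) = 1:
  size 1 → [5]=1  [6]=1  [7]=1
  size 2 → [1,7]=1  [3,5]=1  [4,6]=1  [5,6]=2  [5,7]=2  [6,7]=2
  size 3 → [1,5,7]=3  [1,6,7]=3  [2,3,5]=1  [3,5,6]=3  [3,5,7]=3  [4,5,6]=3  [4,6,7]=3  [5,6,7]=6
  size 4 → [0,2,3,5]=1  [1,3,5,7]=6  [1,4,6,7]=6  [1,5,6,7]=12  [2,3,5,6]=4  [2,3,5,7]=4  [3,4,5,6]=6  [3,5,6,7]=12  [4,5,6,7]=12
  size 5 → [0,2,3,5,6]=5  [0,2,3,5,7]=5  [1,2,3,5,7]=10  [1,3,5,6,7]=30  [1,4,5,6,7]=30  [2,3,4,5,6]=10  [2,3,5,6,7]=20  [3,4,5,6,7]=30
  size 6 → [0,1,2,3,5,7]=15  [0,2,3,4,5,6]=15  [0,2,3,5,6,7]=30  [1,2,3,5,6,7]=60  [1,3,4,5,6,7]=90  [2,3,4,5,6,7]=60
  first=0(t) contributes 210
  first=1(s) contributes 105
  first=4(p) contributes 105
|[w]| = 420

420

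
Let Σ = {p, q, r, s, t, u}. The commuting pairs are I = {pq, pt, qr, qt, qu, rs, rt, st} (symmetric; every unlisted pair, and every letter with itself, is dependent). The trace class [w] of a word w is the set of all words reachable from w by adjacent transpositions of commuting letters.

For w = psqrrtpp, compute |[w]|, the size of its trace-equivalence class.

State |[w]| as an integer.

0(p) covers ∅
1(s) covers 0:p
2(q) covers 1:s
3(r) covers 0:p
4(r) covers 3:r
5(t) covers ∅
6(p) covers 1:s, 4:r
7(p) covers 6:p
floor of heap: 0:p, 5:t
completions by unplaced set U, small U first (add the entries for U minus each lowest piece of U):
  |U|=1: {2}:1  {5}:1  {7}:1
  |U|=2: {2,5}:2  {2,7}:2  {5,7}:2  {6,7}:1
  |U|=3: {2,5,7}:6  {2,6,7}:3  {4,6,7}:1  {5,6,7}:3
  |U|=4: {1,2,6,7}:3  {2,4,6,7}:4  {2,5,6,7}:12  {3,4,6,7}:1  {4,5,6,7}:4
  |U|=5: {1,2,4,6,7}:7  {1,2,5,6,7}:15  {2,3,4,6,7}:5  {2,4,5,6,7}:20  {3,4,5,6,7}:5
  |U|=6: {1,2,3,4,6,7}:12  {1,2,4,5,6,7}:42  {2,3,4,5,6,7}:30
  start at 0(p): 84
  start at 5(t): 12
sum over floor = 96

96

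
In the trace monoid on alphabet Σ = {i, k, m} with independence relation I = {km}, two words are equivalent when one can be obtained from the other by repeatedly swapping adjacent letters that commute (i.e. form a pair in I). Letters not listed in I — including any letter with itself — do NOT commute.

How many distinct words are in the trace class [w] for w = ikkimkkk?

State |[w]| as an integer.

4

0(i) covers ∅
1(k) covers 0:i
2(k) covers 1:k
3(i) covers 2:k
4(m) covers 3:i
5(k) covers 3:i
6(k) covers 5:k
7(k) covers 6:k
floor of heap: 0:i
completions by unplaced set U, small U first (add the entries for U minus each lowest piece of U):
  |U|=1: {4}:1  {7}:1
  |U|=2: {4,7}:2  {6,7}:1
  |U|=3: {4,6,7}:3  {5,6,7}:1
  |U|=4: {4,5,6,7}:4
  |U|=5: {3,4,5,6,7}:4
  |U|=6: {2,3,4,5,6,7}:4
  start at 0(i): 4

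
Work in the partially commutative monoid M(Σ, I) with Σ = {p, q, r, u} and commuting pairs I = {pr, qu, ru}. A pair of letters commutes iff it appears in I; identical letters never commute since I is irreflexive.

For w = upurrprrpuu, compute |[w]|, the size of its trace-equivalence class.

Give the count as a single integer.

piece 0:u — minimal
piece 1:p rests on {0:u}
piece 2:u rests on {1:p}
piece 3:r — minimal
piece 4:r rests on {3:r}
piece 5:p rests on {2:u}
piece 6:r rests on {4:r}
piece 7:r rests on {6:r}
piece 8:p rests on {5:p}
piece 9:u rests on {8:p}
piece 10:u rests on {9:u}
minimal pieces: {0:u, 3:r}
ways to finish when only these pieces remain (= sum over removing one remaining piece with nothing left below it):
  1 left: {7}→1  {10}→1
  2 left: {6,7}→1  {7,10}→2  {9,10}→1
  3 left: {4,6,7}→1  {6,7,10}→3  {7,9,10}→3  {8,9,10}→1
  4 left: {3,4,6,7}→1  {4,6,7,10}→4  {5,8,9,10}→1  {6,7,9,10}→6  {7,8,9,10}→4
  5 left: {2,5,8,9,10}→1  {3,4,6,7,10}→5  {4,6,7,9,10}→10  {5,7,8,9,10}→5  {6,7,8,9,10}→10
  6 left: {1,2,5,8,9,10}→1  {2,5,7,8,9,10}→6  {3,4,6,7,9,10}→15  {4,6,7,8,9,10}→20  {5,6,7,8,9,10}→15
  7 left: {0,1,2,5,8,9,10}→1  {1,2,5,7,8,9,10}→7  {2,5,6,7,8,9,10}→21  {3,4,6,7,8,9,10}→35  {4,5,6,7,8,9,10}→35
  8 left: {0,1,2,5,7,8,9,10}→8  {1,2,5,6,7,8,9,10}→28  {2,4,5,6,7,8,9,10}→56  {3,4,5,6,7,8,9,10}→70
  9 left: {0,1,2,5,6,7,8,9,10}→36  {1,2,4,5,6,7,8,9,10}→84  {2,3,4,5,6,7,8,9,10}→126
  placing 0:u first → 210 extensions
  placing 3:r first → 120 extensions
total linear extensions = 330

330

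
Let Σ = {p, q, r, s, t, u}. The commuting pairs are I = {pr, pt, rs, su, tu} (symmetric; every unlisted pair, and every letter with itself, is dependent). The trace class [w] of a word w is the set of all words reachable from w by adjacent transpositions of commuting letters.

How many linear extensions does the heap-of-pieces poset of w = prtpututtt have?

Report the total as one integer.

203

piece 0:p — minimal
piece 1:r — minimal
piece 2:t rests on {1:r}
piece 3:p rests on {0:p}
piece 4:u rests on {1:r, 3:p}
piece 5:t rests on {2:t}
piece 6:u rests on {4:u}
piece 7:t rests on {5:t}
piece 8:t rests on {7:t}
piece 9:t rests on {8:t}
minimal pieces: {0:p, 1:r}
ways to finish when only these pieces remain (= sum over removing one remaining piece with nothing left below it):
  1 left: {6}→1  {9}→1
  2 left: {4,6}→1  {6,9}→2  {8,9}→1
  3 left: {3,4,6}→1  {4,6,9}→3  {6,8,9}→3  {7,8,9}→1
  4 left: {0,3,4,6}→1  {3,4,6,9}→4  {4,6,8,9}→6  {5,7,8,9}→1  {6,7,8,9}→4
  5 left: {0,3,4,6,9}→5  {2,5,7,8,9}→1  {3,4,6,8,9}→10  {4,6,7,8,9}→10  {5,6,7,8,9}→5
  6 left: {0,3,4,6,8,9}→15  {2,5,6,7,8,9}→6  {3,4,6,7,8,9}→20  {4,5,6,7,8,9}→15
  7 left: {0,3,4,6,7,8,9}→35  {2,4,5,6,7,8,9}→21  {3,4,5,6,7,8,9}→35
  8 left: {0,3,4,5,6,7,8,9}→70  {1,2,4,5,6,7,8,9}→21  {2,3,4,5,6,7,8,9}→56
  placing 0:p first → 77 extensions
  placing 1:r first → 126 extensions
total linear extensions = 203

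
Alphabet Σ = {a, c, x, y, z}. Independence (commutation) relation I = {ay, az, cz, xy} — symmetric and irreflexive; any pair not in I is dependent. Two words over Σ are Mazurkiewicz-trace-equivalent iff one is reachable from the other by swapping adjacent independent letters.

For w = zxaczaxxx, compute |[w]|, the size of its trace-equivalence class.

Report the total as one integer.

4

0(z) covers ∅
1(x) covers 0:z
2(a) covers 1:x
3(c) covers 2:a
4(z) covers 1:x
5(a) covers 3:c
6(x) covers 4:z, 5:a
7(x) covers 6:x
8(x) covers 7:x
floor of heap: 0:z
completions by unplaced set U, small U first (add the entries for U minus each lowest piece of U):
  |U|=1: {8}:1
  |U|=2: {7,8}:1
  |U|=3: {6,7,8}:1
  |U|=4: {4,6,7,8}:1  {5,6,7,8}:1
  |U|=5: {3,5,6,7,8}:1  {4,5,6,7,8}:2
  |U|=6: {2,3,5,6,7,8}:1  {3,4,5,6,7,8}:3
  |U|=7: {2,3,4,5,6,7,8}:4
  start at 0(z): 4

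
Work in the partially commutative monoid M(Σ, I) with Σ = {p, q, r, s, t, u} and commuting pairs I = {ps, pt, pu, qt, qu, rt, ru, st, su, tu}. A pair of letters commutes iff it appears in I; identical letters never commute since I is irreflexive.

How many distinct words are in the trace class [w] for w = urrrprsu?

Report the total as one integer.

0(u) covers ∅
1(r) covers ∅
2(r) covers 1:r
3(r) covers 2:r
4(p) covers 3:r
5(r) covers 4:p
6(s) covers 5:r
7(u) covers 0:u
floor of heap: 0:u, 1:r
completions by unplaced set U, small U first (add the entries for U minus each lowest piece of U):
  |U|=1: {6}:1  {7}:1
  |U|=2: {0,7}:1  {5,6}:1  {6,7}:2
  |U|=3: {0,6,7}:3  {4,5,6}:1  {5,6,7}:3
  |U|=4: {0,5,6,7}:6  {3,4,5,6}:1  {4,5,6,7}:4
  |U|=5: {0,4,5,6,7}:10  {2,3,4,5,6}:1  {3,4,5,6,7}:5
  |U|=6: {0,3,4,5,6,7}:15  {1,2,3,4,5,6}:1  {2,3,4,5,6,7}:6
  start at 0(u): 7
  start at 1(r): 21
sum over floor = 28

28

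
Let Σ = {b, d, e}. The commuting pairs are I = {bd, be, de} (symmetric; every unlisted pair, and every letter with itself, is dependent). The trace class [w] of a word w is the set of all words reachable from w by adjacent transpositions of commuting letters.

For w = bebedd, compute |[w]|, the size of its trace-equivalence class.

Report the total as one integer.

#0=b has no predecessor
#1=e has no predecessor
#2=b depends on [0:b]
#3=e depends on [1:e]
#4=d has no predecessor
#5=d depends on [4:d]
sources: [0:b, 1:e, 4:d]
N(rest) = Σ N(rest − s) over sources s of rest; N(one piece) = 1:
  size 1 → [2]=1  [3]=1  [5]=1
  size 2 → [0,2]=1  [1,3]=1  [2,3]=2  [2,5]=2  [3,5]=2  [4,5]=1
  size 3 → [0,2,3]=3  [0,2,5]=3  [1,2,3]=3  [1,3,5]=3  [2,3,5]=6  [2,4,5]=3  [3,4,5]=3
  size 4 → [0,1,2,3]=6  [0,2,3,5]=12  [0,2,4,5]=6  [1,2,3,5]=12  [1,3,4,5]=6  [2,3,4,5]=12
  first=0(b) contributes 30
  first=1(e) contributes 30
  first=4(d) contributes 30
|[w]| = 90

90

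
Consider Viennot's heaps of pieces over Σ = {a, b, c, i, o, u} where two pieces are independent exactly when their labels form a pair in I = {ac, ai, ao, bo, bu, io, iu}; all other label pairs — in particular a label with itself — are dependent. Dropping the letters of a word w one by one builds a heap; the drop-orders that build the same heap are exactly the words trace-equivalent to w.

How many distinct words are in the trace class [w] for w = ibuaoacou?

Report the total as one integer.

#0=i has no predecessor
#1=b depends on [0:i]
#2=u has no predecessor
#3=a depends on [1:b, 2:u]
#4=o depends on [2:u]
#5=a depends on [3:a]
#6=c depends on [1:b, 4:o]
#7=o depends on [6:c]
#8=u depends on [5:a, 7:o]
sources: [0:i, 2:u]
N(rest) = Σ N(rest − s) over sources s of rest; N(one piece) = 1:
  size 1 → [8]=1
  size 2 → [5,8]=1  [7,8]=1
  size 3 → [3,5,8]=1  [5,7,8]=2  [6,7,8]=1
  size 4 → [3,5,7,8]=3  [4,6,7,8]=1  [5,6,7,8]=3
  size 5 → [3,5,6,7,8]=6  [4,5,6,7,8]=4
  size 6 → [1,3,5,6,7,8]=6  [3,4,5,6,7,8]=10
  size 7 → [0,1,3,5,6,7,8]=6  [1,3,4,5,6,7,8]=16  [2,3,4,5,6,7,8]=10
  first=0(i) contributes 26
  first=2(u) contributes 22
|[w]| = 48

48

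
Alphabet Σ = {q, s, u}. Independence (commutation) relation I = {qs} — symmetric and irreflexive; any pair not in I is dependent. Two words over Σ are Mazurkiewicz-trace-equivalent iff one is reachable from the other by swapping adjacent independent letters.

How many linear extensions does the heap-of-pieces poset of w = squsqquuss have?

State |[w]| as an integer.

6

drop 0:s onto floor
drop 1:q onto floor
drop 2:u onto {0:s, 1:q}
drop 3:s onto {2:u}
drop 4:q onto {2:u}
drop 5:q onto {4:q}
drop 6:u onto {3:s, 5:q}
drop 7:u onto {6:u}
drop 8:s onto {7:u}
drop 9:s onto {8:s}
ground layer = {0:s, 1:q}
drop-orders for the pieces not yet dropped (sum over which currently-grounded one goes next):
  1 to go: {9} 1
  2 to go: {8,9} 1
  3 to go: {7,8,9} 1
  4 to go: {6,7,8,9} 1
  5 to go: {3,6,7,8,9} 1  {5,6,7,8,9} 1
  6 to go: {3,5,6,7,8,9} 2  {4,5,6,7,8,9} 1
  7 to go: {3,4,5,6,7,8,9} 3
  8 to go: {2,3,4,5,6,7,8,9} 3
  if 0:s drops first: 3 orders
  if 1:q drops first: 3 orders
heap linearizations: 6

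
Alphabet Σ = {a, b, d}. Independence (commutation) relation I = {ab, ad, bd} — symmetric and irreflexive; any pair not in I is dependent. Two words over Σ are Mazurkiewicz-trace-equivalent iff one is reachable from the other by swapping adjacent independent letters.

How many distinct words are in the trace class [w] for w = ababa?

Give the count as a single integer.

piece 0:a — minimal
piece 1:b — minimal
piece 2:a rests on {0:a}
piece 3:b rests on {1:b}
piece 4:a rests on {2:a}
minimal pieces: {0:a, 1:b}
ways to finish when only these pieces remain (= sum over removing one remaining piece with nothing left below it):
  1 left: {3}→1  {4}→1
  2 left: {1,3}→1  {2,4}→1  {3,4}→2
  3 left: {0,2,4}→1  {1,3,4}→3  {2,3,4}→3
  placing 0:a first → 6 extensions
  placing 1:b first → 4 extensions
total linear extensions = 10

10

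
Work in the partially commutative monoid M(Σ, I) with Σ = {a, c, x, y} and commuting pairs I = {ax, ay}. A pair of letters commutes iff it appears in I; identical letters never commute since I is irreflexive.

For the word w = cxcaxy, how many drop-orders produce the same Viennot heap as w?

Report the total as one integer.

piece 0:c — minimal
piece 1:x rests on {0:c}
piece 2:c rests on {1:x}
piece 3:a rests on {2:c}
piece 4:x rests on {2:c}
piece 5:y rests on {4:x}
minimal pieces: {0:c}
ways to finish when only these pieces remain (= sum over removing one remaining piece with nothing left below it):
  1 left: {3}→1  {5}→1
  2 left: {3,5}→2  {4,5}→1
  3 left: {3,4,5}→3
  4 left: {2,3,4,5}→3
  placing 0:c first → 3 extensions

3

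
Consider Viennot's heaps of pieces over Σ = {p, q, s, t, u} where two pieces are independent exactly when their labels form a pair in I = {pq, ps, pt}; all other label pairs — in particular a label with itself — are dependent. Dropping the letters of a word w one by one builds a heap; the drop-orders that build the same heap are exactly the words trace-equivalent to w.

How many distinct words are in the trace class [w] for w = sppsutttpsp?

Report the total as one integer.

90

piece 0:s — minimal
piece 1:p — minimal
piece 2:p rests on {1:p}
piece 3:s rests on {0:s}
piece 4:u rests on {2:p, 3:s}
piece 5:t rests on {4:u}
piece 6:t rests on {5:t}
piece 7:t rests on {6:t}
piece 8:p rests on {4:u}
piece 9:s rests on {7:t}
piece 10:p rests on {8:p}
minimal pieces: {0:s, 1:p}
ways to finish when only these pieces remain (= sum over removing one remaining piece with nothing left below it):
  1 left: {9}→1  {10}→1
  2 left: {7,9}→1  {8,10}→1  {9,10}→2
  3 left: {6,7,9}→1  {7,9,10}→3  {8,9,10}→3
  4 left: {5,6,7,9}→1  {6,7,9,10}→4  {7,8,9,10}→6
  5 left: {5,6,7,9,10}→5  {6,7,8,9,10}→10
  6 left: {5,6,7,8,9,10}→15
  7 left: {4,5,6,7,8,9,10}→15
  8 left: {2,4,5,6,7,8,9,10}→15  {3,4,5,6,7,8,9,10}→15
  9 left: {0,3,4,5,6,7,8,9,10}→15  {1,2,4,5,6,7,8,9,10}→15  {2,3,4,5,6,7,8,9,10}→30
  placing 0:s first → 45 extensions
  placing 1:p first → 45 extensions
total linear extensions = 90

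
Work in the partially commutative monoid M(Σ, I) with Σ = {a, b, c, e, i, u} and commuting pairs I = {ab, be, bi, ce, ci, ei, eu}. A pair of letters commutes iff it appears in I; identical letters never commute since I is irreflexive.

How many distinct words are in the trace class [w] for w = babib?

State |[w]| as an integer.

#0=b has no predecessor
#1=a has no predecessor
#2=b depends on [0:b]
#3=i depends on [1:a]
#4=b depends on [2:b]
sources: [0:b, 1:a]
N(rest) = Σ N(rest − s) over sources s of rest; N(one piece) = 1:
  size 1 → [3]=1  [4]=1
  size 2 → [1,3]=1  [2,4]=1  [3,4]=2
  size 3 → [0,2,4]=1  [1,3,4]=3  [2,3,4]=3
  first=0(b) contributes 6
  first=1(a) contributes 4
|[w]| = 10

10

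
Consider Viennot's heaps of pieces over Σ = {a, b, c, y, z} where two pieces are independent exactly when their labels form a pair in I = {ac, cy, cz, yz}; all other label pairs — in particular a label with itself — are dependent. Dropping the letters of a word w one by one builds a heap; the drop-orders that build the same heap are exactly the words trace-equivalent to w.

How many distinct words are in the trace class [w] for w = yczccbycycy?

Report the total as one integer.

#0=y has no predecessor
#1=c has no predecessor
#2=z has no predecessor
#3=c depends on [1:c]
#4=c depends on [3:c]
#5=b depends on [0:y, 2:z, 4:c]
#6=y depends on [5:b]
#7=c depends on [5:b]
#8=y depends on [6:y]
#9=c depends on [7:c]
#10=y depends on [8:y]
sources: [0:y, 1:c, 2:z]
N(rest) = Σ N(rest − s) over sources s of rest; N(one piece) = 1:
  size 1 → [9]=1  [10]=1
  size 2 → [7,9]=1  [8,10]=1  [9,10]=2
  size 3 → [6,8,10]=1  [7,9,10]=3  [8,9,10]=3
  size 4 → [6,8,9,10]=4  [7,8,9,10]=6
  size 5 → [6,7,8,9,10]=10
  size 6 → [5,6,7,8,9,10]=10
  size 7 → [0,5,6,7,8,9,10]=10  [2,5,6,7,8,9,10]=10  [4,5,6,7,8,9,10]=10
  size 8 → [0,2,5,6,7,8,9,10]=20  [0,4,5,6,7,8,9,10]=20  [2,4,5,6,7,8,9,10]=20  [3,4,5,6,7,8,9,10]=10
  size 9 → [0,2,4,5,6,7,8,9,10]=60  [0,3,4,5,6,7,8,9,10]=30  [1,3,4,5,6,7,8,9,10]=10  [2,3,4,5,6,7,8,9,10]=30
  first=0(y) contributes 40
  first=1(c) contributes 120
  first=2(z) contributes 40
|[w]| = 200

200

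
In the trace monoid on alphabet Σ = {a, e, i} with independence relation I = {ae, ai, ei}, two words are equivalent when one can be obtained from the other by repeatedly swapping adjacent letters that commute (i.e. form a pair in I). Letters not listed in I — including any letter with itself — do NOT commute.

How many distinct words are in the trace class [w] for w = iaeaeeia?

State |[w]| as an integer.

piece 0:i — minimal
piece 1:a — minimal
piece 2:e — minimal
piece 3:a rests on {1:a}
piece 4:e rests on {2:e}
piece 5:e rests on {4:e}
piece 6:i rests on {0:i}
piece 7:a rests on {3:a}
minimal pieces: {0:i, 1:a, 2:e}
ways to finish when only these pieces remain (= sum over removing one remaining piece with nothing left below it):
  1 left: {5}→1  {6}→1  {7}→1
  2 left: {0,6}→1  {3,7}→1  {4,5}→1  {5,6}→2  {5,7}→2  {6,7}→2
  3 left: {0,5,6}→3  {0,6,7}→3  {1,3,7}→1  {2,4,5}→1  {3,5,7}→3  {3,6,7}→3  {4,5,6}→3  {4,5,7}→3  {5,6,7}→6
  4 left: {0,3,6,7}→6  {0,4,5,6}→6  {0,5,6,7}→12  {1,3,5,7}→4  {1,3,6,7}→4  {2,4,5,6}→4  {2,4,5,7}→4  {3,4,5,7}→6  {3,5,6,7}→12  {4,5,6,7}→12
  5 left: {0,1,3,6,7}→10  {0,2,4,5,6}→10  {0,3,5,6,7}→30  {0,4,5,6,7}→30  {1,3,4,5,7}→10  {1,3,5,6,7}→20  {2,3,4,5,7}→10  {2,4,5,6,7}→20  {3,4,5,6,7}→30
  6 left: {0,1,3,5,6,7}→60  {0,2,4,5,6,7}→60  {0,3,4,5,6,7}→90  {1,2,3,4,5,7}→20  {1,3,4,5,6,7}→60  {2,3,4,5,6,7}→60
  placing 0:i first → 140 extensions
  placing 1:a first → 210 extensions
  placing 2:e first → 210 extensions
total linear extensions = 560

560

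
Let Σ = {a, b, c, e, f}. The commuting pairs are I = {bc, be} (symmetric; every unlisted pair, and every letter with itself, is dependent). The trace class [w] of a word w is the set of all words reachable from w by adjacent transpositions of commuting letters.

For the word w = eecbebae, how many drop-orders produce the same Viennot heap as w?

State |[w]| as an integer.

15

0(e) covers ∅
1(e) covers 0:e
2(c) covers 1:e
3(b) covers ∅
4(e) covers 2:c
5(b) covers 3:b
6(a) covers 4:e, 5:b
7(e) covers 6:a
floor of heap: 0:e, 3:b
completions by unplaced set U, small U first (add the entries for U minus each lowest piece of U):
  |U|=1: {7}:1
  |U|=2: {6,7}:1
  |U|=3: {4,6,7}:1  {5,6,7}:1
  |U|=4: {2,4,6,7}:1  {3,5,6,7}:1  {4,5,6,7}:2
  |U|=5: {1,2,4,6,7}:1  {2,4,5,6,7}:3  {3,4,5,6,7}:3
  |U|=6: {0,1,2,4,6,7}:1  {1,2,4,5,6,7}:4  {2,3,4,5,6,7}:6
  start at 0(e): 10
  start at 3(b): 5
sum over floor = 15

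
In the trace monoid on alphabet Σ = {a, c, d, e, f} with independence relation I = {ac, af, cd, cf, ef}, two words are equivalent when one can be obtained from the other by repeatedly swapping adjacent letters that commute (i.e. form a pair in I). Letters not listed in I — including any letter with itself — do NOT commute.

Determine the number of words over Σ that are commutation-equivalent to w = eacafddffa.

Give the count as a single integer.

105

0(e) covers ∅
1(a) covers 0:e
2(c) covers 0:e
3(a) covers 1:a
4(f) covers ∅
5(d) covers 3:a, 4:f
6(d) covers 5:d
7(f) covers 6:d
8(f) covers 7:f
9(a) covers 6:d
floor of heap: 0:e, 4:f
completions by unplaced set U, small U first (add the entries for U minus each lowest piece of U):
  |U|=1: {2}:1  {8}:1  {9}:1
  |U|=2: {2,8}:2  {2,9}:2  {7,8}:1  {8,9}:2
  |U|=3: {2,7,8}:3  {2,8,9}:6  {7,8,9}:3
  |U|=4: {2,7,8,9}:12  {6,7,8,9}:3
  |U|=5: {2,6,7,8,9}:15  {5,6,7,8,9}:3
  |U|=6: {2,5,6,7,8,9}:18  {3,5,6,7,8,9}:3  {4,5,6,7,8,9}:3
  |U|=7: {1,3,5,6,7,8,9}:3  {2,3,5,6,7,8,9}:21  {2,4,5,6,7,8,9}:21  {3,4,5,6,7,8,9}:6
  |U|=8: {1,2,3,5,6,7,8,9}:24  {1,3,4,5,6,7,8,9}:9  {2,3,4,5,6,7,8,9}:48
  start at 0(e): 81
  start at 4(f): 24
sum over floor = 105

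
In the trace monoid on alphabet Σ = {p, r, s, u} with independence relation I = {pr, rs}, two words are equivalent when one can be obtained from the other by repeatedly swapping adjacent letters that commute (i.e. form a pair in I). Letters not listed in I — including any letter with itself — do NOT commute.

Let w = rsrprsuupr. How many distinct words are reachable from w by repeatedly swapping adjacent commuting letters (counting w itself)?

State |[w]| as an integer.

drop 0:r onto floor
drop 1:s onto floor
drop 2:r onto {0:r}
drop 3:p onto {1:s}
drop 4:r onto {2:r}
drop 5:s onto {3:p}
drop 6:u onto {4:r, 5:s}
drop 7:u onto {6:u}
drop 8:p onto {7:u}
drop 9:r onto {7:u}
ground layer = {0:r, 1:s}
drop-orders for the pieces not yet dropped (sum over which currently-grounded one goes next):
  1 to go: {8} 1  {9} 1
  2 to go: {8,9} 2
  3 to go: {7,8,9} 2
  4 to go: {6,7,8,9} 2
  5 to go: {4,6,7,8,9} 2  {5,6,7,8,9} 2
  6 to go: {2,4,6,7,8,9} 2  {3,5,6,7,8,9} 2  {4,5,6,7,8,9} 4
  7 to go: {0,2,4,6,7,8,9} 2  {1,3,5,6,7,8,9} 2  {2,4,5,6,7,8,9} 6  {3,4,5,6,7,8,9} 6
  8 to go: {0,2,4,5,6,7,8,9} 8  {1,3,4,5,6,7,8,9} 8  {2,3,4,5,6,7,8,9} 12
  if 0:r drops first: 20 orders
  if 1:s drops first: 20 orders
heap linearizations: 40

40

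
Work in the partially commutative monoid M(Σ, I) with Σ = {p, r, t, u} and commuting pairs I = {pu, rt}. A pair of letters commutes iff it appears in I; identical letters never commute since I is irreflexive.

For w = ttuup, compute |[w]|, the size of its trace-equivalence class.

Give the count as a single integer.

3

piece 0:t — minimal
piece 1:t rests on {0:t}
piece 2:u rests on {1:t}
piece 3:u rests on {2:u}
piece 4:p rests on {1:t}
minimal pieces: {0:t}
ways to finish when only these pieces remain (= sum over removing one remaining piece with nothing left below it):
  1 left: {3}→1  {4}→1
  2 left: {2,3}→1  {3,4}→2
  3 left: {2,3,4}→3
  placing 0:t first → 3 extensions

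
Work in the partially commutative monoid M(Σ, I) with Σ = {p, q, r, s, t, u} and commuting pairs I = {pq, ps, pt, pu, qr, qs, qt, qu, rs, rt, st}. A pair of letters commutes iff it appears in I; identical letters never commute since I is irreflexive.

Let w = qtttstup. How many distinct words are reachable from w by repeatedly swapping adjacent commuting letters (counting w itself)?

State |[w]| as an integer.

0(q) covers ∅
1(t) covers ∅
2(t) covers 1:t
3(t) covers 2:t
4(s) covers ∅
5(t) covers 3:t
6(u) covers 4:s, 5:t
7(p) covers ∅
floor of heap: 0:q, 1:t, 4:s, 7:p
completions by unplaced set U, small U first (add the entries for U minus each lowest piece of U):
  |U|=1: {0}:1  {6}:1  {7}:1
  |U|=2: {0,6}:2  {0,7}:2  {4,6}:1  {5,6}:1  {6,7}:2
  |U|=3: {0,4,6}:3  {0,5,6}:3  {0,6,7}:6  {3,5,6}:1  {4,5,6}:2  {4,6,7}:3  {5,6,7}:3
  |U|=4: {0,3,5,6}:4  {0,4,5,6}:8  {0,4,6,7}:12  {0,5,6,7}:12  {2,3,5,6}:1  {3,4,5,6}:3  {3,5,6,7}:4  {4,5,6,7}:8
  |U|=5: {0,2,3,5,6}:5  {0,3,4,5,6}:15  {0,3,5,6,7}:20  {0,4,5,6,7}:40  {1,2,3,5,6}:1  {2,3,4,5,6}:4  {2,3,5,6,7}:5  {3,4,5,6,7}:15
  |U|=6: {0,1,2,3,5,6}:6  {0,2,3,4,5,6}:24  {0,2,3,5,6,7}:30  {0,3,4,5,6,7}:90  {1,2,3,4,5,6}:5  {1,2,3,5,6,7}:6  {2,3,4,5,6,7}:24
  start at 0(q): 35
  start at 1(t): 168
  start at 4(s): 42
  start at 7(p): 35
sum over floor = 280

280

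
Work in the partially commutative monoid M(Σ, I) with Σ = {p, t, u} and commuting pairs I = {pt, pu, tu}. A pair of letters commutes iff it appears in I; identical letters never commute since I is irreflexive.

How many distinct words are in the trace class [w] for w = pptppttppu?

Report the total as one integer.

0(p) covers ∅
1(p) covers 0:p
2(t) covers ∅
3(p) covers 1:p
4(p) covers 3:p
5(t) covers 2:t
6(t) covers 5:t
7(p) covers 4:p
8(p) covers 7:p
9(u) covers ∅
floor of heap: 0:p, 2:t, 9:u
completions by unplaced set U, small U first (add the entries for U minus each lowest piece of U):
  |U|=1: {6}:1  {8}:1  {9}:1
  |U|=2: {5,6}:1  {6,8}:2  {6,9}:2  {7,8}:1  {8,9}:2
  |U|=3: {2,5,6}:1  {4,7,8}:1  {5,6,8}:3  {5,6,9}:3  {6,7,8}:3  {6,8,9}:6  {7,8,9}:3
  |U|=4: {2,5,6,8}:4  {2,5,6,9}:4  {3,4,7,8}:1  {4,6,7,8}:4  {4,7,8,9}:4  {5,6,7,8}:6  {5,6,8,9}:12  {6,7,8,9}:12
  |U|=5: {1,3,4,7,8}:1  {2,5,6,7,8}:10  {2,5,6,8,9}:20  {3,4,6,7,8}:5  {3,4,7,8,9}:5  {4,5,6,7,8}:10  {4,6,7,8,9}:20  {5,6,7,8,9}:30
  |U|=6: {0,1,3,4,7,8}:1  {1,3,4,6,7,8}:6  {1,3,4,7,8,9}:6  {2,4,5,6,7,8}:20  {2,5,6,7,8,9}:60  {3,4,5,6,7,8}:15  {3,4,6,7,8,9}:30  {4,5,6,7,8,9}:60
  |U|=7: {0,1,3,4,6,7,8}:7  {0,1,3,4,7,8,9}:7  {1,3,4,5,6,7,8}:21  {1,3,4,6,7,8,9}:42  {2,3,4,5,6,7,8}:35  {2,4,5,6,7,8,9}:140  {3,4,5,6,7,8,9}:105
  |U|=8: {0,1,3,4,5,6,7,8}:28  {0,1,3,4,6,7,8,9}:56  {1,2,3,4,5,6,7,8}:56  {1,3,4,5,6,7,8,9}:168  {2,3,4,5,6,7,8,9}:280
  start at 0(p): 504
  start at 2(t): 252
  start at 9(u): 84
sum over floor = 840

840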